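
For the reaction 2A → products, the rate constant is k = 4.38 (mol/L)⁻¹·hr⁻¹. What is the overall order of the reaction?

second order (2)

Step 1: The units of k for an nth-order reaction are (concentration)^(1-n)·(time)⁻¹.
Step 2: Here k has units (mol/L)⁻¹·hr⁻¹, so the concentration exponent is -1.
Step 3: 1 - n = -1 ⇒ n = 2. The reaction is second order.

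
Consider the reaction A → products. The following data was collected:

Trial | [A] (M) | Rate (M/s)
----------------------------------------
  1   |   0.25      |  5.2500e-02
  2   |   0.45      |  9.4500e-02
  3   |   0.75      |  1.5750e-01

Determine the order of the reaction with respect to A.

first order (1)

Step 1: Compare trials to find order n where rate₂/rate₁ = ([A]₂/[A]₁)^n
Step 2: rate₂/rate₁ = 9.4500e-02/5.2500e-02 = 1.8
Step 3: [A]₂/[A]₁ = 0.45/0.25 = 1.8
Step 4: n = ln(1.8)/ln(1.8) = 1.00 ≈ 1
Step 5: The reaction is first order in A.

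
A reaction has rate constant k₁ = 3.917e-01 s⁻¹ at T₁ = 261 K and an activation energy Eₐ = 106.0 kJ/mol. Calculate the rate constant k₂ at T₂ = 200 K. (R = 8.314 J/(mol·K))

1.326e-07 s⁻¹

Step 1: Use the two-temperature Arrhenius form: ln(k₂/k₁) = -Eₐ/R × (1/T₂ - 1/T₁)
Step 2: Convert Eₐ to J/mol: 106.0 kJ/mol = 106000 J/mol
Step 3: 1/T₂ - 1/T₁ = 1/200 - 1/261 = 1.168582e-03 K⁻¹
Step 4: ln(k₂/k₁) = -106000/8.314 × 1.168582e-03 = -14.89893
Step 5: k₂ = k₁ × exp(-14.89893) = 3.917e-01 × 3.38436e-07 = 1.326e-07 s⁻¹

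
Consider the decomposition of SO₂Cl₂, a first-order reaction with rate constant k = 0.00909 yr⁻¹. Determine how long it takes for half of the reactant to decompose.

76.25 yr

Step 1: For a first-order reaction, t₁/₂ = ln(2)/k
Step 2: t₁/₂ = ln(2)/0.00909
Step 3: t₁/₂ = 0.6931/0.00909 = 76.25 yr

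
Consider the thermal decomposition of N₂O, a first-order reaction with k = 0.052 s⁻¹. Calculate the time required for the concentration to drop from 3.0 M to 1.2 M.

17.62 s

Step 1: For first-order: t = ln([N₂O]₀/[N₂O])/k
Step 2: t = ln(3.0/1.2)/0.052
Step 3: t = ln(2.5)/0.052
Step 4: t = 0.9163/0.052 = 17.62 s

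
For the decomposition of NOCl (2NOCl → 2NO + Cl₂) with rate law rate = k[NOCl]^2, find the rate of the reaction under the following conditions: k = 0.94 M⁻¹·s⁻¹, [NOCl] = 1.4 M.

1.842 M/s

Step 1: Identify the rate law: rate = k[NOCl]^2
Step 2: Substitute values: rate = 0.94 × (1.4)^2
Step 3: Calculate: rate = 0.94 × 1.96 = 1.8424 M/s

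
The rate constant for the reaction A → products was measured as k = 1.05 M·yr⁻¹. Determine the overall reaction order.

zeroth order (0)

Step 1: The units of k for an nth-order reaction are (concentration)^(1-n)·(time)⁻¹.
Step 2: Here k has units M·yr⁻¹, so the concentration exponent is 1.
Step 3: 1 - n = 1 ⇒ n = 0. The reaction is zeroth order.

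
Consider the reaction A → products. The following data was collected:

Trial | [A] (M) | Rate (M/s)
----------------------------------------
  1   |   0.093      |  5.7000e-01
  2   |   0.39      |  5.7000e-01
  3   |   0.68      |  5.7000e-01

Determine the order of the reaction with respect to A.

zeroth order (0)

Step 1: Compare trials - when concentration changes, rate stays constant.
Step 2: rate₂/rate₁ = 5.7000e-01/5.7000e-01 = 1
Step 3: [A]₂/[A]₁ = 0.39/0.093 = 4.194
Step 4: Since rate ratio ≈ (conc ratio)^0, the reaction is zeroth order.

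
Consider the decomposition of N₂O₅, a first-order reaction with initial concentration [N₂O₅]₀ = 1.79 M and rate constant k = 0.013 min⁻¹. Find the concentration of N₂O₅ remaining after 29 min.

1.228 M

Step 1: For a first-order reaction: [N₂O₅] = [N₂O₅]₀ × e^(-kt)
Step 2: [N₂O₅] = 1.79 × e^(-0.013 × 29)
Step 3: [N₂O₅] = 1.79 × e^(-0.377)
Step 4: [N₂O₅] = 1.79 × 0.685916 = 1.228 M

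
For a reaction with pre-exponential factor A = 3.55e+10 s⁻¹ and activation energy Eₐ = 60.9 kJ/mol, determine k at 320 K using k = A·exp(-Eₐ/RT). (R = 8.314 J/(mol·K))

4.06e+00 s⁻¹

Step 1: Use the Arrhenius equation: k = A × exp(-Eₐ/RT)
Step 2: Convert Eₐ to J/mol: 60.9 kJ/mol = 60900 J/mol
Step 3: Calculate the exponent: -Eₐ/(RT) = -60900/(8.314 × 320) = -22.89061
Step 4: k = 3.55e+10 × exp(-22.89061)
Step 5: k = 3.55e+10 × 1.14481e-10 = 4.0641e+00 s⁻¹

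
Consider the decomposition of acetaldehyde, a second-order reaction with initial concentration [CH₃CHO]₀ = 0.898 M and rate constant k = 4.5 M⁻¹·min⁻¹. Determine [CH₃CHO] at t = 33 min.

0.006684 M

Step 1: For a second-order reaction: 1/[CH₃CHO] = 1/[CH₃CHO]₀ + kt
Step 2: 1/[CH₃CHO] = 1/0.898 + 4.5 × 33
Step 3: 1/[CH₃CHO] = 1.114 + 148.5 = 149.6
Step 4: [CH₃CHO] = 1/149.6 = 0.006684 M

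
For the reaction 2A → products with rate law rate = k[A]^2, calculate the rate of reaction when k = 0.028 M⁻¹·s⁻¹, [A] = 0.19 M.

0.001011 M/s

Step 1: Identify the rate law: rate = k[A]^2
Step 2: Substitute values: rate = 0.028 × (0.19)^2
Step 3: Calculate: rate = 0.028 × 0.0361 = 0.0010108 M/s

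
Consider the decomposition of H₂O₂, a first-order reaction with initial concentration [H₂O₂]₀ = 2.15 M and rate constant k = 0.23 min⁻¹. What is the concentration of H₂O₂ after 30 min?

0.002167 M

Step 1: For a first-order reaction: [H₂O₂] = [H₂O₂]₀ × e^(-kt)
Step 2: [H₂O₂] = 2.15 × e^(-0.23 × 30)
Step 3: [H₂O₂] = 2.15 × e^(-6.9)
Step 4: [H₂O₂] = 2.15 × 0.00100779 = 0.002167 M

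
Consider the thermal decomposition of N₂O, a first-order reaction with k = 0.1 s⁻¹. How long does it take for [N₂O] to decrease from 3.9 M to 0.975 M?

13.86 s

Step 1: For first-order: t = ln([N₂O]₀/[N₂O])/k
Step 2: t = ln(3.9/0.975)/0.1
Step 3: t = ln(4)/0.1
Step 4: t = 1.386/0.1 = 13.86 s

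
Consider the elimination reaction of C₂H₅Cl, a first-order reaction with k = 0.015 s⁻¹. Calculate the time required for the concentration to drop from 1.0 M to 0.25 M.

92.42 s

Step 1: For first-order: t = ln([C₂H₅Cl]₀/[C₂H₅Cl])/k
Step 2: t = ln(1.0/0.25)/0.015
Step 3: t = ln(4)/0.015
Step 4: t = 1.386/0.015 = 92.42 s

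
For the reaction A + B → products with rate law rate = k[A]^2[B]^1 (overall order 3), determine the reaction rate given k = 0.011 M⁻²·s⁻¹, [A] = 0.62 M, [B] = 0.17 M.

0.0007188 M/s

Step 1: The rate law is rate = k[A]^2[B]^1, overall order = 2+1 = 3
Step 2: Substitute values: rate = 0.011 × (0.62)^2 × (0.17)^1
Step 3: rate = 0.011 × 0.3844 × 0.17 = 0.000718828 M/s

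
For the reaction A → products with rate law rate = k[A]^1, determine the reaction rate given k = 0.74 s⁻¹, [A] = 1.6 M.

1.184 M/s

Step 1: Identify the rate law: rate = k[A]^1
Step 2: Substitute values: rate = 0.74 × (1.6)^1
Step 3: Calculate: rate = 0.74 × 1.6 = 1.184 M/s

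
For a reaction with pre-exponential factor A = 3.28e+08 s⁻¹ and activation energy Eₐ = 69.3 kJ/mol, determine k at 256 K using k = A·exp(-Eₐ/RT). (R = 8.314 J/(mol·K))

2.37e-06 s⁻¹

Step 1: Use the Arrhenius equation: k = A × exp(-Eₐ/RT)
Step 2: Convert Eₐ to J/mol: 69.3 kJ/mol = 69300 J/mol
Step 3: Calculate the exponent: -Eₐ/(RT) = -69300/(8.314 × 256) = -32.55991
Step 4: k = 3.28e+08 × exp(-32.55991)
Step 5: k = 3.28e+08 × 7.23454e-15 = 2.3729e-06 s⁻¹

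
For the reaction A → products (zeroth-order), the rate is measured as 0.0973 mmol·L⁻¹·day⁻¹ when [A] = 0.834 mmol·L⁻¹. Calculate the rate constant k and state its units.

0.0973 mmol·L⁻¹·day⁻¹

Step 1: For a zeroth-order reaction, rate = k (independent of concentration).
Step 2: k = rate = 0.0973 mmol·L⁻¹·day⁻¹.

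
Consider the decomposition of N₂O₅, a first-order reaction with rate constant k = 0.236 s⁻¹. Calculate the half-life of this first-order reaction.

2.937 s

Step 1: For a first-order reaction, t₁/₂ = ln(2)/k
Step 2: t₁/₂ = ln(2)/0.236
Step 3: t₁/₂ = 0.6931/0.236 = 2.937 s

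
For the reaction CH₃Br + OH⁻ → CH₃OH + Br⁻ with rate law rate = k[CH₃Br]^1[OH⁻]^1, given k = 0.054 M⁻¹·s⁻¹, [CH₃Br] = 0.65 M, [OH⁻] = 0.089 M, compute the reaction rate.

0.003124 M/s

Step 1: The rate law is rate = k[CH₃Br]^1[OH⁻]^1
Step 2: Substitute: rate = 0.054 × (0.65)^1 × (0.089)^1
Step 3: rate = 0.054 × 0.65 × 0.089 = 0.0031239 M/s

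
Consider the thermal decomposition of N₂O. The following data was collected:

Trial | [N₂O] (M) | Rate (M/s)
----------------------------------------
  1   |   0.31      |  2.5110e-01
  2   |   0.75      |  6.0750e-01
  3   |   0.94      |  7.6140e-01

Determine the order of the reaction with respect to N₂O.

first order (1)

Step 1: Compare trials to find order n where rate₂/rate₁ = ([N₂O]₂/[N₂O]₁)^n
Step 2: rate₂/rate₁ = 6.0750e-01/2.5110e-01 = 2.419
Step 3: [N₂O]₂/[N₂O]₁ = 0.75/0.31 = 2.419
Step 4: n = ln(2.419)/ln(2.419) = 1.00 ≈ 1
Step 5: The reaction is first order in N₂O.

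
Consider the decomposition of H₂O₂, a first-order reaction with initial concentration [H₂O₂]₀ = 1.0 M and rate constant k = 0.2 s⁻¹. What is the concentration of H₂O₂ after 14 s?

0.06081 M

Step 1: For a first-order reaction: [H₂O₂] = [H₂O₂]₀ × e^(-kt)
Step 2: [H₂O₂] = 1.0 × e^(-0.2 × 14)
Step 3: [H₂O₂] = 1.0 × e^(-2.8)
Step 4: [H₂O₂] = 1.0 × 0.0608101 = 0.06081 M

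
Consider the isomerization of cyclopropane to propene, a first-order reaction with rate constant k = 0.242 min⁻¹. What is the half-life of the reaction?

2.864 min

Step 1: For a first-order reaction, t₁/₂ = ln(2)/k
Step 2: t₁/₂ = ln(2)/0.242
Step 3: t₁/₂ = 0.6931/0.242 = 2.864 min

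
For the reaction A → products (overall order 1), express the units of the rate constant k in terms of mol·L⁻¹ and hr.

hr⁻¹

Step 1: For overall order n, rate = k × (concentration)^n.
Step 2: Rate has units mol·L⁻¹·hr⁻¹; concentration term has units (mol·L⁻¹)^1.
Step 3: k = rate / (concentration)^n, so units of k = (mol·L⁻¹)^(1-1)·hr⁻¹ = hr⁻¹.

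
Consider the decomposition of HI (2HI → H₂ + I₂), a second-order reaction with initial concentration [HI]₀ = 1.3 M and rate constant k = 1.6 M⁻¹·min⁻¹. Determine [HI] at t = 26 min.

0.0236 M

Step 1: For a second-order reaction: 1/[HI] = 1/[HI]₀ + kt
Step 2: 1/[HI] = 1/1.3 + 1.6 × 26
Step 3: 1/[HI] = 0.7692 + 41.6 = 42.37
Step 4: [HI] = 1/42.37 = 0.0236 M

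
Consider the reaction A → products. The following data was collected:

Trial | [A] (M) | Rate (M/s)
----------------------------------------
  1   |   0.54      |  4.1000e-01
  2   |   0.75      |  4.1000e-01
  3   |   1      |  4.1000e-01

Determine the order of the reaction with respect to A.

zeroth order (0)

Step 1: Compare trials - when concentration changes, rate stays constant.
Step 2: rate₂/rate₁ = 4.1000e-01/4.1000e-01 = 1
Step 3: [A]₂/[A]₁ = 0.75/0.54 = 1.389
Step 4: Since rate ratio ≈ (conc ratio)^0, the reaction is zeroth order.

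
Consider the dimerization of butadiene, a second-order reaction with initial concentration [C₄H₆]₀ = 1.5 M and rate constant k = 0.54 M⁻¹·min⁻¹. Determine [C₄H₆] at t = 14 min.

0.1216 M

Step 1: For a second-order reaction: 1/[C₄H₆] = 1/[C₄H₆]₀ + kt
Step 2: 1/[C₄H₆] = 1/1.5 + 0.54 × 14
Step 3: 1/[C₄H₆] = 0.6667 + 7.56 = 8.227
Step 4: [C₄H₆] = 1/8.227 = 0.1216 M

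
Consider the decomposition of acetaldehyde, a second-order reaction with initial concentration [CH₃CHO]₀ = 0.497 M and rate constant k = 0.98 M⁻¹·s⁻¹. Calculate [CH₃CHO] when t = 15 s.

0.05984 M

Step 1: For a second-order reaction: 1/[CH₃CHO] = 1/[CH₃CHO]₀ + kt
Step 2: 1/[CH₃CHO] = 1/0.497 + 0.98 × 15
Step 3: 1/[CH₃CHO] = 2.012 + 14.7 = 16.71
Step 4: [CH₃CHO] = 1/16.71 = 0.05984 M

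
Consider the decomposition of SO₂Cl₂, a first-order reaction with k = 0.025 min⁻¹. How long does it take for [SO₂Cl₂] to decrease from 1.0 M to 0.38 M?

38.7 min

Step 1: For first-order: t = ln([SO₂Cl₂]₀/[SO₂Cl₂])/k
Step 2: t = ln(1.0/0.38)/0.025
Step 3: t = ln(2.632)/0.025
Step 4: t = 0.9676/0.025 = 38.7 min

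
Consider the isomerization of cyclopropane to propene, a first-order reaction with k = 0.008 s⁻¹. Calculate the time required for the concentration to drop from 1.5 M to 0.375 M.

173.3 s

Step 1: For first-order: t = ln([cyclopropane]₀/[cyclopropane])/k
Step 2: t = ln(1.5/0.375)/0.008
Step 3: t = ln(4)/0.008
Step 4: t = 1.386/0.008 = 173.3 s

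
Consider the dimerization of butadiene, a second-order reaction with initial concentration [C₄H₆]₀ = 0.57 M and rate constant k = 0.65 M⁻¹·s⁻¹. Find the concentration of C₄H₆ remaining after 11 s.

0.1123 M

Step 1: For a second-order reaction: 1/[C₄H₆] = 1/[C₄H₆]₀ + kt
Step 2: 1/[C₄H₆] = 1/0.57 + 0.65 × 11
Step 3: 1/[C₄H₆] = 1.754 + 7.15 = 8.904
Step 4: [C₄H₆] = 1/8.904 = 0.1123 M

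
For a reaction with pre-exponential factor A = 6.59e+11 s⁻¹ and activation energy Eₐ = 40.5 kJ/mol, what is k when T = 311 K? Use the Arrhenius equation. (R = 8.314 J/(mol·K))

1.04e+05 s⁻¹

Step 1: Use the Arrhenius equation: k = A × exp(-Eₐ/RT)
Step 2: Convert Eₐ to J/mol: 40.5 kJ/mol = 40500 J/mol
Step 3: Calculate the exponent: -Eₐ/(RT) = -40500/(8.314 × 311) = -15.66335
Step 4: k = 6.59e+11 × exp(-15.66335)
Step 5: k = 6.59e+11 × 1.57577e-07 = 1.0384e+05 s⁻¹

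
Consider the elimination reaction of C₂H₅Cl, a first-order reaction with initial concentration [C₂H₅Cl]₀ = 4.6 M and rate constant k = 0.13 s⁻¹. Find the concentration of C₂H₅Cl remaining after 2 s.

3.547 M

Step 1: For a first-order reaction: [C₂H₅Cl] = [C₂H₅Cl]₀ × e^(-kt)
Step 2: [C₂H₅Cl] = 4.6 × e^(-0.13 × 2)
Step 3: [C₂H₅Cl] = 4.6 × e^(-0.26)
Step 4: [C₂H₅Cl] = 4.6 × 0.771052 = 3.547 M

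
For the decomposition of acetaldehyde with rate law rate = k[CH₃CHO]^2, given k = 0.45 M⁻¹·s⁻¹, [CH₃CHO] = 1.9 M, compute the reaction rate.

1.625 M/s

Step 1: Identify the rate law: rate = k[CH₃CHO]^2
Step 2: Substitute values: rate = 0.45 × (1.9)^2
Step 3: Calculate: rate = 0.45 × 3.61 = 1.6245 M/s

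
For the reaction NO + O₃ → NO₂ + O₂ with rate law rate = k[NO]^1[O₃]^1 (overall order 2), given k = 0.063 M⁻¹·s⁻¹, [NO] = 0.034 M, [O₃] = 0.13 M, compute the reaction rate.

0.0002785 M/s

Step 1: The rate law is rate = k[NO]^1[O₃]^1, overall order = 1+1 = 2
Step 2: Substitute values: rate = 0.063 × (0.034)^1 × (0.13)^1
Step 3: rate = 0.063 × 0.034 × 0.13 = 0.00027846 M/s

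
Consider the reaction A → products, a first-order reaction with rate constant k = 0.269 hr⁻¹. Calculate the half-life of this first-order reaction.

2.577 hr

Step 1: For a first-order reaction, t₁/₂ = ln(2)/k
Step 2: t₁/₂ = ln(2)/0.269
Step 3: t₁/₂ = 0.6931/0.269 = 2.577 hr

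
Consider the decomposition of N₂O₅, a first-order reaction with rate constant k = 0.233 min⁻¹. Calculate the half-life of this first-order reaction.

2.975 min

Step 1: For a first-order reaction, t₁/₂ = ln(2)/k
Step 2: t₁/₂ = ln(2)/0.233
Step 3: t₁/₂ = 0.6931/0.233 = 2.975 min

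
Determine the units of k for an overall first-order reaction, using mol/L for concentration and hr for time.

hr⁻¹

Step 1: For overall order n, rate = k × (concentration)^n.
Step 2: Rate has units mol/L·hr⁻¹; concentration term has units (mol/L)^1.
Step 3: k = rate / (concentration)^n, so units of k = (mol/L)^(1-1)·hr⁻¹ = hr⁻¹.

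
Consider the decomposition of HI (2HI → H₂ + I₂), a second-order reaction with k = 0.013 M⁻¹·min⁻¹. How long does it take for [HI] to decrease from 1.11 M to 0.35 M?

150.5 min

Step 1: For second-order: t = (1/[HI] - 1/[HI]₀)/k
Step 2: t = (1/0.35 - 1/1.11)/0.013
Step 3: t = (2.857 - 0.9009)/0.013
Step 4: t = 1.956/0.013 = 150.5 min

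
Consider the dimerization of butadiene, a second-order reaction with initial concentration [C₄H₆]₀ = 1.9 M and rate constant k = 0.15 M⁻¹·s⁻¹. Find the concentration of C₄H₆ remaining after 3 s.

1.024 M

Step 1: For a second-order reaction: 1/[C₄H₆] = 1/[C₄H₆]₀ + kt
Step 2: 1/[C₄H₆] = 1/1.9 + 0.15 × 3
Step 3: 1/[C₄H₆] = 0.5263 + 0.45 = 0.9763
Step 4: [C₄H₆] = 1/0.9763 = 1.024 M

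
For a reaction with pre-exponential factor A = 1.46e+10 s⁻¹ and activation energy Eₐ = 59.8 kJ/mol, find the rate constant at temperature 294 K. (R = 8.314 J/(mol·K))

3.46e-01 s⁻¹

Step 1: Use the Arrhenius equation: k = A × exp(-Eₐ/RT)
Step 2: Convert Eₐ to J/mol: 59.8 kJ/mol = 59800 J/mol
Step 3: Calculate the exponent: -Eₐ/(RT) = -59800/(8.314 × 294) = -24.46492
Step 4: k = 1.46e+10 × exp(-24.46492)
Step 5: k = 1.46e+10 × 2.37148e-11 = 3.4624e-01 s⁻¹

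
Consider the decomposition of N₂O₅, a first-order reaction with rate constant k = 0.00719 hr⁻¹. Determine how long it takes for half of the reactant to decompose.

96.4 hr

Step 1: For a first-order reaction, t₁/₂ = ln(2)/k
Step 2: t₁/₂ = ln(2)/0.00719
Step 3: t₁/₂ = 0.6931/0.00719 = 96.4 hr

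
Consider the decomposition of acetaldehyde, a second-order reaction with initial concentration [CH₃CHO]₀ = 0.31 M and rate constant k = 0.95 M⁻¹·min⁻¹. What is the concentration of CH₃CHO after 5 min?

0.1254 M

Step 1: For a second-order reaction: 1/[CH₃CHO] = 1/[CH₃CHO]₀ + kt
Step 2: 1/[CH₃CHO] = 1/0.31 + 0.95 × 5
Step 3: 1/[CH₃CHO] = 3.226 + 4.75 = 7.976
Step 4: [CH₃CHO] = 1/7.976 = 0.1254 M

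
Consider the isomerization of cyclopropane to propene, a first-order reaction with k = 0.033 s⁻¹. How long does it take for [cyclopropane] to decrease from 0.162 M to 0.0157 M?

70.73 s

Step 1: For first-order: t = ln([cyclopropane]₀/[cyclopropane])/k
Step 2: t = ln(0.162/0.0157)/0.033
Step 3: t = ln(10.32)/0.033
Step 4: t = 2.334/0.033 = 70.73 s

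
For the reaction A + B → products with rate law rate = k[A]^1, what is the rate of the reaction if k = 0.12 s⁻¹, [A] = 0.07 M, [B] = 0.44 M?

0.0084 M/s

Step 1: The rate law is rate = k[A]^1
Step 2: Note that the rate does not depend on [B] (zero order in B).
Step 3: rate = 0.12 × (0.07)^1 = 0.0084 M/s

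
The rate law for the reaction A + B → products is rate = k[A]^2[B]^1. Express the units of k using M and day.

M⁻²·day⁻¹

Step 1: Overall order = 2 + 1 = 3.
Step 2: rate has units M·day⁻¹; [A]^2[B]^1 has units M^3.
Step 3: k = rate/([A]^2[B]^1), so units of k = M^(1-3)·day⁻¹ = M⁻²·day⁻¹.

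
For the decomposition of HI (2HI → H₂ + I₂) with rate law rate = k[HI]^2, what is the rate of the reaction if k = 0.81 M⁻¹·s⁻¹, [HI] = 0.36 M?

0.105 M/s

Step 1: Identify the rate law: rate = k[HI]^2
Step 2: Substitute values: rate = 0.81 × (0.36)^2
Step 3: Calculate: rate = 0.81 × 0.1296 = 0.104976 M/s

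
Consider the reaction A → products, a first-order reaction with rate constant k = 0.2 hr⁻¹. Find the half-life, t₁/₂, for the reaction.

3.466 hr

Step 1: For a first-order reaction, t₁/₂ = ln(2)/k
Step 2: t₁/₂ = ln(2)/0.2
Step 3: t₁/₂ = 0.6931/0.2 = 3.466 hr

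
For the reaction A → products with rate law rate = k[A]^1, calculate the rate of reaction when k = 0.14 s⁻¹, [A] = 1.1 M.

0.154 M/s

Step 1: Identify the rate law: rate = k[A]^1
Step 2: Substitute values: rate = 0.14 × (1.1)^1
Step 3: Calculate: rate = 0.14 × 1.1 = 0.154 M/s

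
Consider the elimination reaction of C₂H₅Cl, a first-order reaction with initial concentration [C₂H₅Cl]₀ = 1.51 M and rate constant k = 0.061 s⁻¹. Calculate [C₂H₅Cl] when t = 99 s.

0.0036 M

Step 1: For a first-order reaction: [C₂H₅Cl] = [C₂H₅Cl]₀ × e^(-kt)
Step 2: [C₂H₅Cl] = 1.51 × e^(-0.061 × 99)
Step 3: [C₂H₅Cl] = 1.51 × e^(-6.039)
Step 4: [C₂H₅Cl] = 1.51 × 0.00238394 = 0.0036 M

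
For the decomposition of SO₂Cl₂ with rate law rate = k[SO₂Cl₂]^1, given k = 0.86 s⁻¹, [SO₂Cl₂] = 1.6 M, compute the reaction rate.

1.376 M/s

Step 1: Identify the rate law: rate = k[SO₂Cl₂]^1
Step 2: Substitute values: rate = 0.86 × (1.6)^1
Step 3: Calculate: rate = 0.86 × 1.6 = 1.376 M/s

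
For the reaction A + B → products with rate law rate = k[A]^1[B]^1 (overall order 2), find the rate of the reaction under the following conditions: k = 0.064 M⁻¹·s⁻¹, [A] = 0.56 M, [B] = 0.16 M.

0.005734 M/s

Step 1: The rate law is rate = k[A]^1[B]^1, overall order = 1+1 = 2
Step 2: Substitute values: rate = 0.064 × (0.56)^1 × (0.16)^1
Step 3: rate = 0.064 × 0.56 × 0.16 = 0.0057344 M/s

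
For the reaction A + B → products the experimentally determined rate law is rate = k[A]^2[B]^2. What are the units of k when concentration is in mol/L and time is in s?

(mol/L)⁻³·s⁻¹

Step 1: Overall order = 2 + 2 = 4.
Step 2: rate has units mol/L·s⁻¹; [A]^2[B]^2 has units (mol/L)^4.
Step 3: k = rate/([A]^2[B]^2), so units of k = (mol/L)^(1-4)·s⁻¹ = (mol/L)⁻³·s⁻¹.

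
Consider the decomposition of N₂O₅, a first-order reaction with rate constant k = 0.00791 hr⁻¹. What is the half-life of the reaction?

87.63 hr

Step 1: For a first-order reaction, t₁/₂ = ln(2)/k
Step 2: t₁/₂ = ln(2)/0.00791
Step 3: t₁/₂ = 0.6931/0.00791 = 87.63 hr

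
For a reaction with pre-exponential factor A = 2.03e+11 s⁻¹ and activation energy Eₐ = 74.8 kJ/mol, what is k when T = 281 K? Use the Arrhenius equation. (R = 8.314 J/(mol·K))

2.53e-03 s⁻¹

Step 1: Use the Arrhenius equation: k = A × exp(-Eₐ/RT)
Step 2: Convert Eₐ to J/mol: 74.8 kJ/mol = 74800 J/mol
Step 3: Calculate the exponent: -Eₐ/(RT) = -74800/(8.314 × 281) = -32.01734
Step 4: k = 2.03e+11 × exp(-32.01734)
Step 5: k = 2.03e+11 × 1.24465e-14 = 2.5266e-03 s⁻¹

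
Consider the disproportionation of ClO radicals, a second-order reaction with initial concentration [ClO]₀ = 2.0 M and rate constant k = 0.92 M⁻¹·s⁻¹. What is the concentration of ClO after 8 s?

0.1272 M

Step 1: For a second-order reaction: 1/[ClO] = 1/[ClO]₀ + kt
Step 2: 1/[ClO] = 1/2.0 + 0.92 × 8
Step 3: 1/[ClO] = 0.5 + 7.36 = 7.86
Step 4: [ClO] = 1/7.86 = 0.1272 M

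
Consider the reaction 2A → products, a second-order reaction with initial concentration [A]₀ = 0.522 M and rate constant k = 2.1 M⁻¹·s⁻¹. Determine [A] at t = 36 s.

0.0129 M

Step 1: For a second-order reaction: 1/[A] = 1/[A]₀ + kt
Step 2: 1/[A] = 1/0.522 + 2.1 × 36
Step 3: 1/[A] = 1.916 + 75.6 = 77.52
Step 4: [A] = 1/77.52 = 0.0129 M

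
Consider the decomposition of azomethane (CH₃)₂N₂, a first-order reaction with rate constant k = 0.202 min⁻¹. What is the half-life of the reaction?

3.431 min

Step 1: For a first-order reaction, t₁/₂ = ln(2)/k
Step 2: t₁/₂ = ln(2)/0.202
Step 3: t₁/₂ = 0.6931/0.202 = 3.431 min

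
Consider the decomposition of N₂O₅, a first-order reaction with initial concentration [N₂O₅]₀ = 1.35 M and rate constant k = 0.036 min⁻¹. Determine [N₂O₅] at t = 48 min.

0.2398 M

Step 1: For a first-order reaction: [N₂O₅] = [N₂O₅]₀ × e^(-kt)
Step 2: [N₂O₅] = 1.35 × e^(-0.036 × 48)
Step 3: [N₂O₅] = 1.35 × e^(-1.728)
Step 4: [N₂O₅] = 1.35 × 0.177639 = 0.2398 M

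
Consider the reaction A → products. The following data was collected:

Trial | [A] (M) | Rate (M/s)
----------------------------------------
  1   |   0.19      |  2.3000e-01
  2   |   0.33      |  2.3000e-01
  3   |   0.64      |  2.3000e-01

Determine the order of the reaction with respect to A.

zeroth order (0)

Step 1: Compare trials - when concentration changes, rate stays constant.
Step 2: rate₂/rate₁ = 2.3000e-01/2.3000e-01 = 1
Step 3: [A]₂/[A]₁ = 0.33/0.19 = 1.737
Step 4: Since rate ratio ≈ (conc ratio)^0, the reaction is zeroth order.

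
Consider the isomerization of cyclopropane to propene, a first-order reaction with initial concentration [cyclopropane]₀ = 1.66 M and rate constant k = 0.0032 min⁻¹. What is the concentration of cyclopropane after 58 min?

1.379 M

Step 1: For a first-order reaction: [cyclopropane] = [cyclopropane]₀ × e^(-kt)
Step 2: [cyclopropane] = 1.66 × e^(-0.0032 × 58)
Step 3: [cyclopropane] = 1.66 × e^(-0.1856)
Step 4: [cyclopropane] = 1.66 × 0.830606 = 1.379 M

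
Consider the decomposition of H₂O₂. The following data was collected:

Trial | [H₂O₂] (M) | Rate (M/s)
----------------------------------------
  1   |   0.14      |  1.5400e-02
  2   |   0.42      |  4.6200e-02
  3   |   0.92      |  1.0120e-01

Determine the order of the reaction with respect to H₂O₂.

first order (1)

Step 1: Compare trials to find order n where rate₂/rate₁ = ([H₂O₂]₂/[H₂O₂]₁)^n
Step 2: rate₂/rate₁ = 4.6200e-02/1.5400e-02 = 3
Step 3: [H₂O₂]₂/[H₂O₂]₁ = 0.42/0.14 = 3
Step 4: n = ln(3)/ln(3) = 1.00 ≈ 1
Step 5: The reaction is first order in H₂O₂.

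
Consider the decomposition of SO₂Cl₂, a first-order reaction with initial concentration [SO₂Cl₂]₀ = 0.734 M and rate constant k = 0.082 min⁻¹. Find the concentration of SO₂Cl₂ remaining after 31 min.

0.05777 M

Step 1: For a first-order reaction: [SO₂Cl₂] = [SO₂Cl₂]₀ × e^(-kt)
Step 2: [SO₂Cl₂] = 0.734 × e^(-0.082 × 31)
Step 3: [SO₂Cl₂] = 0.734 × e^(-2.542)
Step 4: [SO₂Cl₂] = 0.734 × 0.0787088 = 0.05777 M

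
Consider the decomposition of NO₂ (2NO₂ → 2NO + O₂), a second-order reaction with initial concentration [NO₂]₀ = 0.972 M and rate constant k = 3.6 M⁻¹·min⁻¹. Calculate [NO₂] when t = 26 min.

0.01057 M

Step 1: For a second-order reaction: 1/[NO₂] = 1/[NO₂]₀ + kt
Step 2: 1/[NO₂] = 1/0.972 + 3.6 × 26
Step 3: 1/[NO₂] = 1.029 + 93.6 = 94.63
Step 4: [NO₂] = 1/94.63 = 0.01057 M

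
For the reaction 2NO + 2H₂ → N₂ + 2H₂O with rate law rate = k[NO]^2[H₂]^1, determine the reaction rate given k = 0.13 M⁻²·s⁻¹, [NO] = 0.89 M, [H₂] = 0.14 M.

0.01442 M/s

Step 1: The rate law is rate = k[NO]^2[H₂]^1
Step 2: Substitute: rate = 0.13 × (0.89)^2 × (0.14)^1
Step 3: rate = 0.13 × 0.7921 × 0.14 = 0.0144162 M/s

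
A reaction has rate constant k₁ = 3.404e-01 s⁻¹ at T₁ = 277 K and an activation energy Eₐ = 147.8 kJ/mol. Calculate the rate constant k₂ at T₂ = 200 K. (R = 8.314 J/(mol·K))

6.328e-12 s⁻¹

Step 1: Use the two-temperature Arrhenius form: ln(k₂/k₁) = -Eₐ/R × (1/T₂ - 1/T₁)
Step 2: Convert Eₐ to J/mol: 147.8 kJ/mol = 147800 J/mol
Step 3: 1/T₂ - 1/T₁ = 1/200 - 1/277 = 1.389892e-03 K⁻¹
Step 4: ln(k₂/k₁) = -147800/8.314 × 1.389892e-03 = -24.70845
Step 5: k₂ = k₁ × exp(-24.70845) = 3.404e-01 × 1.85890e-11 = 6.328e-12 s⁻¹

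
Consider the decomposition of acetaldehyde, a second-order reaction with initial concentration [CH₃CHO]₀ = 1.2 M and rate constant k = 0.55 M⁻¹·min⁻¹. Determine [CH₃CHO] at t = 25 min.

0.06857 M

Step 1: For a second-order reaction: 1/[CH₃CHO] = 1/[CH₃CHO]₀ + kt
Step 2: 1/[CH₃CHO] = 1/1.2 + 0.55 × 25
Step 3: 1/[CH₃CHO] = 0.8333 + 13.75 = 14.58
Step 4: [CH₃CHO] = 1/14.58 = 0.06857 M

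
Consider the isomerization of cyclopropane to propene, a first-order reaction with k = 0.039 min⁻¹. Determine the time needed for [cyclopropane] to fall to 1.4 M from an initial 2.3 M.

12.73 min

Step 1: For first-order: t = ln([cyclopropane]₀/[cyclopropane])/k
Step 2: t = ln(2.3/1.4)/0.039
Step 3: t = ln(1.643)/0.039
Step 4: t = 0.4964/0.039 = 12.73 min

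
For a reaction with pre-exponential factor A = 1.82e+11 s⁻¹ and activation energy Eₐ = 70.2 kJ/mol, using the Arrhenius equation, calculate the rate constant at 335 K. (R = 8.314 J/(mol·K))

2.06e+00 s⁻¹

Step 1: Use the Arrhenius equation: k = A × exp(-Eₐ/RT)
Step 2: Convert Eₐ to J/mol: 70.2 kJ/mol = 70200 J/mol
Step 3: Calculate the exponent: -Eₐ/(RT) = -70200/(8.314 × 335) = -25.20474
Step 4: k = 1.82e+11 × exp(-25.20474)
Step 5: k = 1.82e+11 × 1.13167e-11 = 2.0596e+00 s⁻¹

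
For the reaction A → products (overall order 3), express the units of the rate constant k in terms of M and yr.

M⁻²·yr⁻¹

Step 1: For overall order n, rate = k × (concentration)^n.
Step 2: Rate has units M·yr⁻¹; concentration term has units M^3.
Step 3: k = rate / (concentration)^n, so units of k = M^(1-3)·yr⁻¹ = M⁻²·yr⁻¹.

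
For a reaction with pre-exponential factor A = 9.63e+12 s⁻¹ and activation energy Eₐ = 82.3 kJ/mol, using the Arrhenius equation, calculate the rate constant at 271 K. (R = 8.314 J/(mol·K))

1.32e-03 s⁻¹

Step 1: Use the Arrhenius equation: k = A × exp(-Eₐ/RT)
Step 2: Convert Eₐ to J/mol: 82.3 kJ/mol = 82300 J/mol
Step 3: Calculate the exponent: -Eₐ/(RT) = -82300/(8.314 × 271) = -36.52755
Step 4: k = 9.63e+12 × exp(-36.52755)
Step 5: k = 9.63e+12 × 1.36863e-16 = 1.3180e-03 s⁻¹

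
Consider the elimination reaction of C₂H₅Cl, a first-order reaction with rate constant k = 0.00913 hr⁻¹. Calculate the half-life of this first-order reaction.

75.92 hr

Step 1: For a first-order reaction, t₁/₂ = ln(2)/k
Step 2: t₁/₂ = ln(2)/0.00913
Step 3: t₁/₂ = 0.6931/0.00913 = 75.92 hr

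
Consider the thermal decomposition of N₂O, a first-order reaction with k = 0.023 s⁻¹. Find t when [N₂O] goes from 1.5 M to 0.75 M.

30.14 s

Step 1: For first-order: t = ln([N₂O]₀/[N₂O])/k
Step 2: t = ln(1.5/0.75)/0.023
Step 3: t = ln(2)/0.023
Step 4: t = 0.6931/0.023 = 30.14 s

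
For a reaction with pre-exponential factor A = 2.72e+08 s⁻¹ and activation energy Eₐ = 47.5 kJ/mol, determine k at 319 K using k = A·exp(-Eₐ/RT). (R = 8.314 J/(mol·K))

4.53e+00 s⁻¹

Step 1: Use the Arrhenius equation: k = A × exp(-Eₐ/RT)
Step 2: Convert Eₐ to J/mol: 47.5 kJ/mol = 47500 J/mol
Step 3: Calculate the exponent: -Eₐ/(RT) = -47500/(8.314 × 319) = -17.90989
Step 4: k = 2.72e+08 × exp(-17.90989)
Step 5: k = 2.72e+08 × 1.66661e-08 = 4.5332e+00 s⁻¹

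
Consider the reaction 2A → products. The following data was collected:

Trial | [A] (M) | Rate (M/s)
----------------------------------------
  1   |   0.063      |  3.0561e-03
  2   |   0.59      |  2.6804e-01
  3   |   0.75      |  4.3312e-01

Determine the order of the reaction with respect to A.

second order (2)

Step 1: Compare trials to find order n where rate₂/rate₁ = ([A]₂/[A]₁)^n
Step 2: rate₂/rate₁ = 2.6804e-01/3.0561e-03 = 87.7
Step 3: [A]₂/[A]₁ = 0.59/0.063 = 9.365
Step 4: n = ln(87.7)/ln(9.365) = 2.00 ≈ 2
Step 5: The reaction is second order in A.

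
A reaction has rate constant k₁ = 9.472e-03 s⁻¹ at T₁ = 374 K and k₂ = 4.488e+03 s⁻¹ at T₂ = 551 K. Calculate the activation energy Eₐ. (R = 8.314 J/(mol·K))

126.5 kJ/mol

Step 1: Use the two-temperature Arrhenius form: ln(k₂/k₁) = -Eₐ/R × (1/T₂ - 1/T₁)
Step 2: ln(k₂/k₁) = ln(4.488e+03/9.472e-03) = ln(473818) = 13.0686
Step 3: 1/T₂ - 1/T₁ = 1/551 - 1/374 = -8.589148e-04 K⁻¹
Step 4: Eₐ = -R × ln(k₂/k₁) / (1/T₂ - 1/T₁) = -8.314 × 13.0686 / -8.589148e-04
Step 5: Eₐ = 1.2650e+05 J/mol = 126.5 kJ/mol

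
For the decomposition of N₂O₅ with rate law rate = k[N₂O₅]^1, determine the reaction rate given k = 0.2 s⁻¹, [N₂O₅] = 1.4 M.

0.28 M/s

Step 1: Identify the rate law: rate = k[N₂O₅]^1
Step 2: Substitute values: rate = 0.2 × (1.4)^1
Step 3: Calculate: rate = 0.2 × 1.4 = 0.28 M/s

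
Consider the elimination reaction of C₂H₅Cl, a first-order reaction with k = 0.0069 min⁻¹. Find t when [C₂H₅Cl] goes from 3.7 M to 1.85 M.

100.5 min

Step 1: For first-order: t = ln([C₂H₅Cl]₀/[C₂H₅Cl])/k
Step 2: t = ln(3.7/1.85)/0.0069
Step 3: t = ln(2)/0.0069
Step 4: t = 0.6931/0.0069 = 100.5 min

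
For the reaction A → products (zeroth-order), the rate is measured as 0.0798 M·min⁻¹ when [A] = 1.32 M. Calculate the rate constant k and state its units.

0.0798 M·min⁻¹

Step 1: For a zeroth-order reaction, rate = k (independent of concentration).
Step 2: k = rate = 0.0798 M·min⁻¹.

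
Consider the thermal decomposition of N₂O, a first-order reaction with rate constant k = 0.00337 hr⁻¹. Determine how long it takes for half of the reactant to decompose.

205.7 hr

Step 1: For a first-order reaction, t₁/₂ = ln(2)/k
Step 2: t₁/₂ = ln(2)/0.00337
Step 3: t₁/₂ = 0.6931/0.00337 = 205.7 hr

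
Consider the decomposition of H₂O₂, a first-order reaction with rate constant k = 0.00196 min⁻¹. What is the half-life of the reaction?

353.6 min

Step 1: For a first-order reaction, t₁/₂ = ln(2)/k
Step 2: t₁/₂ = ln(2)/0.00196
Step 3: t₁/₂ = 0.6931/0.00196 = 353.6 min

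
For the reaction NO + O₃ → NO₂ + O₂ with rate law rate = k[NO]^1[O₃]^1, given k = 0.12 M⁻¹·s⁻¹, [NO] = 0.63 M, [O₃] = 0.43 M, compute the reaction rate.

0.03251 M/s

Step 1: The rate law is rate = k[NO]^1[O₃]^1
Step 2: Substitute: rate = 0.12 × (0.63)^1 × (0.43)^1
Step 3: rate = 0.12 × 0.63 × 0.43 = 0.032508 M/s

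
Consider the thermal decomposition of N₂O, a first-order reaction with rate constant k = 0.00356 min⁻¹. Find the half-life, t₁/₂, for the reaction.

194.7 min

Step 1: For a first-order reaction, t₁/₂ = ln(2)/k
Step 2: t₁/₂ = ln(2)/0.00356
Step 3: t₁/₂ = 0.6931/0.00356 = 194.7 min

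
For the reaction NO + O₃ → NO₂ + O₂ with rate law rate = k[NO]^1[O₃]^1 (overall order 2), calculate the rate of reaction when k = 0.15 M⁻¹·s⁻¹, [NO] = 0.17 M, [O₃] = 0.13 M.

0.003315 M/s

Step 1: The rate law is rate = k[NO]^1[O₃]^1, overall order = 1+1 = 2
Step 2: Substitute values: rate = 0.15 × (0.17)^1 × (0.13)^1
Step 3: rate = 0.15 × 0.17 × 0.13 = 0.003315 M/s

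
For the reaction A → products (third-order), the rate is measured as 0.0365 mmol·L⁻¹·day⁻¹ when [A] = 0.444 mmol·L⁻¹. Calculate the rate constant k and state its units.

0.417 (mmol·L⁻¹)⁻²·day⁻¹

Step 1: rate = k[A]^3, so k = rate / [A]^3.
Step 2: k = 0.0365 / (0.444)^3 = 0.0365 / 0.08753.
Step 3: k = 0.417 (mmol·L⁻¹)⁻²·day⁻¹.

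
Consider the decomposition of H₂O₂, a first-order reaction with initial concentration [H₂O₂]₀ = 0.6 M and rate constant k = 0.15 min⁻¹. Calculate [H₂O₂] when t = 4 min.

0.3293 M

Step 1: For a first-order reaction: [H₂O₂] = [H₂O₂]₀ × e^(-kt)
Step 2: [H₂O₂] = 0.6 × e^(-0.15 × 4)
Step 3: [H₂O₂] = 0.6 × e^(-0.6)
Step 4: [H₂O₂] = 0.6 × 0.548812 = 0.3293 M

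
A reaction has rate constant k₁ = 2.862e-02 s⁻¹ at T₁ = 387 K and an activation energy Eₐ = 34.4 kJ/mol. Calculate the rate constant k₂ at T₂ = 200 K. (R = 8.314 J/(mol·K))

1.304e-06 s⁻¹

Step 1: Use the two-temperature Arrhenius form: ln(k₂/k₁) = -Eₐ/R × (1/T₂ - 1/T₁)
Step 2: Convert Eₐ to J/mol: 34.4 kJ/mol = 34400 J/mol
Step 3: 1/T₂ - 1/T₁ = 1/200 - 1/387 = 2.416021e-03 K⁻¹
Step 4: ln(k₂/k₁) = -34400/8.314 × 2.416021e-03 = -9.99653
Step 5: k₂ = k₁ × exp(-9.99653) = 2.862e-02 × 4.55577e-05 = 1.304e-06 s⁻¹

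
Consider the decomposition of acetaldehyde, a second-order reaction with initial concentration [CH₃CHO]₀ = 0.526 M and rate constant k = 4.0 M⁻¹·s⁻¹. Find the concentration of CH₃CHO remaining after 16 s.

0.01517 M

Step 1: For a second-order reaction: 1/[CH₃CHO] = 1/[CH₃CHO]₀ + kt
Step 2: 1/[CH₃CHO] = 1/0.526 + 4.0 × 16
Step 3: 1/[CH₃CHO] = 1.901 + 64 = 65.9
Step 4: [CH₃CHO] = 1/65.9 = 0.01517 M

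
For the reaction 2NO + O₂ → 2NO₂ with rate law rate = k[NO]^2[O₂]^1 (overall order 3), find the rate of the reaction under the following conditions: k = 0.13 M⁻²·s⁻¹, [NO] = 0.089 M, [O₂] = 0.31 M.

0.0003192 M/s

Step 1: The rate law is rate = k[NO]^2[O₂]^1, overall order = 2+1 = 3
Step 2: Substitute values: rate = 0.13 × (0.089)^2 × (0.31)^1
Step 3: rate = 0.13 × 0.007921 × 0.31 = 0.000319216 M/s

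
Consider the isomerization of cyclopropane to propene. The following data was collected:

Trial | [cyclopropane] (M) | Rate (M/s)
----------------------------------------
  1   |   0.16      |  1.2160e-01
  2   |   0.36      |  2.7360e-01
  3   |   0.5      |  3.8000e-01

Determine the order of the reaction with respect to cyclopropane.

first order (1)

Step 1: Compare trials to find order n where rate₂/rate₁ = ([cyclopropane]₂/[cyclopropane]₁)^n
Step 2: rate₂/rate₁ = 2.7360e-01/1.2160e-01 = 2.25
Step 3: [cyclopropane]₂/[cyclopropane]₁ = 0.36/0.16 = 2.25
Step 4: n = ln(2.25)/ln(2.25) = 1.00 ≈ 1
Step 5: The reaction is first order in cyclopropane.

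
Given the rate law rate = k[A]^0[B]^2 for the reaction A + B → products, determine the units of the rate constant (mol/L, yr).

(mol/L)⁻¹·yr⁻¹

Step 1: Overall order = 0 + 2 = 2.
Step 2: rate has units mol/L·yr⁻¹; [A]^0[B]^2 has units (mol/L)^2.
Step 3: k = rate/([A]^0[B]^2), so units of k = (mol/L)^(1-2)·yr⁻¹ = (mol/L)⁻¹·yr⁻¹.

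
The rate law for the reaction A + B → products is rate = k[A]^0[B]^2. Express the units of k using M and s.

M⁻¹·s⁻¹

Step 1: Overall order = 0 + 2 = 2.
Step 2: rate has units M·s⁻¹; [A]^0[B]^2 has units M^2.
Step 3: k = rate/([A]^0[B]^2), so units of k = M^(1-2)·s⁻¹ = M⁻¹·s⁻¹.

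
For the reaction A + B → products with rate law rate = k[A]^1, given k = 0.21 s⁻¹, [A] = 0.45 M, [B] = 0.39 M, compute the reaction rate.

0.0945 M/s

Step 1: The rate law is rate = k[A]^1
Step 2: Note that the rate does not depend on [B] (zero order in B).
Step 3: rate = 0.21 × (0.45)^1 = 0.0945 M/s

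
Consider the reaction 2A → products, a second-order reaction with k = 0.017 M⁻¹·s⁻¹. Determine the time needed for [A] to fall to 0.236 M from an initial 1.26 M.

202.6 s

Step 1: For second-order: t = (1/[A] - 1/[A]₀)/k
Step 2: t = (1/0.236 - 1/1.26)/0.017
Step 3: t = (4.237 - 0.7937)/0.017
Step 4: t = 3.444/0.017 = 202.6 s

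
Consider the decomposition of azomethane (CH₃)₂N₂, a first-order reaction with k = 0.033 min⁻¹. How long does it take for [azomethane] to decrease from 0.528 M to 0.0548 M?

68.65 min

Step 1: For first-order: t = ln([azomethane]₀/[azomethane])/k
Step 2: t = ln(0.528/0.0548)/0.033
Step 3: t = ln(9.635)/0.033
Step 4: t = 2.265/0.033 = 68.65 min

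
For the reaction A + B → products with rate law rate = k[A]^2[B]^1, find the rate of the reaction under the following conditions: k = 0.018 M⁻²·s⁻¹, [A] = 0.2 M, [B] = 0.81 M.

0.0005832 M/s

Step 1: The rate law is rate = k[A]^2[B]^1
Step 2: Substitute: rate = 0.018 × (0.2)^2 × (0.81)^1
Step 3: rate = 0.018 × 0.04 × 0.81 = 0.0005832 M/s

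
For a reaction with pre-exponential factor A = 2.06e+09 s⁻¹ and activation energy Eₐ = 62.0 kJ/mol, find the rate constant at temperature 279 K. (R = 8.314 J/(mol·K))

5.08e-03 s⁻¹

Step 1: Use the Arrhenius equation: k = A × exp(-Eₐ/RT)
Step 2: Convert Eₐ to J/mol: 62.0 kJ/mol = 62000 J/mol
Step 3: Calculate the exponent: -Eₐ/(RT) = -62000/(8.314 × 279) = -26.72868
Step 4: k = 2.06e+09 × exp(-26.72868)
Step 5: k = 2.06e+09 × 2.46537e-12 = 5.0787e-03 s⁻¹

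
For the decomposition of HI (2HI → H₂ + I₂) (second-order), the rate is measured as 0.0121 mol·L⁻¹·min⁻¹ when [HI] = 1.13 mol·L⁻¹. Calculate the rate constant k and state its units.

0.009476 (mol·L⁻¹)⁻¹·min⁻¹

Step 1: rate = k[HI]^2, so k = rate / [HI]^2.
Step 2: k = 0.0121 / (1.13)^2 = 0.0121 / 1.277.
Step 3: k = 0.009476 (mol·L⁻¹)⁻¹·min⁻¹.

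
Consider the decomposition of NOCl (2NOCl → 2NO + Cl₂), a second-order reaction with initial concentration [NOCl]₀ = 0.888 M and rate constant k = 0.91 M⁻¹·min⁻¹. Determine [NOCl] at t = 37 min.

0.02874 M

Step 1: For a second-order reaction: 1/[NOCl] = 1/[NOCl]₀ + kt
Step 2: 1/[NOCl] = 1/0.888 + 0.91 × 37
Step 3: 1/[NOCl] = 1.126 + 33.67 = 34.8
Step 4: [NOCl] = 1/34.8 = 0.02874 M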